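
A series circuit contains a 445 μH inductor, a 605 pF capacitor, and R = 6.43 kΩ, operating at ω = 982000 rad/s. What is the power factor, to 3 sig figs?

0.982

X_L = ωL = 437 Ω
X_C = 1/(ωC) = 1680 Ω
Net reactance X = X_L − X_C = -1250 Ω
Z = 6430 − j1250 Ω
|Z| = √(6430² + 1250²) = 6550 Ω
∠Z = arctan(-1250/6430) = -11.0°
cos φ = cos(-11.0°) = 0.982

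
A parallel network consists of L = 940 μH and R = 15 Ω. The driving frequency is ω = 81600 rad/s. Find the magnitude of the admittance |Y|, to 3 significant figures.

X_L = ωL = 76.7 Ω
Parallel: admittances add. Y = 1/R + 1/(jωL)
Y = (0.0667 − j0.0130) S
|Y| = 0.0679 S → |Z| = 1/|Y| = 14.7 Ω, ∠Z = −∠Y = 11.1°

67.9 mS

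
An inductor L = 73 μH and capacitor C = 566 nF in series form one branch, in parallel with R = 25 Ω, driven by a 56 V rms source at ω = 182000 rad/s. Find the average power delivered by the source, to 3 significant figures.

X_L = ωL = 13.3 Ω
X_C = 1/(ωC) = 9.71 Ω
Branch 1: Z₁ = R = 25.0 Ω
Branch 2 (series LC): Z₂ = j(X_L − X_C) = j3.58 Ω
Parallel: Z = Z₁Z₂/(Z₁+Z₂), |Z| = 3.54 Ω, ∠Z = 81.9°
I = V/|Z| = 15.8 A
P = VI cos φ = 56 × 15.8 × cos(81.9°) = 125 W

125 W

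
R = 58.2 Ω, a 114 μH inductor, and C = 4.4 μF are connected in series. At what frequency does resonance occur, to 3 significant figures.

7.11 kHz

ω₀ = 1/√(LC) = 1/√(0.000114 × 4.4e-06) = 44650 rad/s
f₀ = ω₀/(2π) = 7.11 kHz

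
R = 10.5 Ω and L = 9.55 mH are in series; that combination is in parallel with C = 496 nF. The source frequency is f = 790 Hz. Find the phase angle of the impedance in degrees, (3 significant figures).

ω = 2πf = 4964 rad/s
X_L = ωL = 47.4 Ω
X_C = 1/(ωC) = 406 Ω
Branch 1 (R+jX_L): Z₁ = 10.5 + j47.4 Ω, |Z₁| = 48.6 Ω
Branch 2 (−jX_C): Z₂ = −j406 Ω
Parallel: Z = Z₁Z₂/(Z₁+Z₂), |Z| = 54.9 Ω, ∠Z = 75.8°

75.8°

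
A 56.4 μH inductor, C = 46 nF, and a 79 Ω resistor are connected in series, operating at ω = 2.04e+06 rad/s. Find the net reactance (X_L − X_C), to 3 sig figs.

X_L = ωL = 115 Ω
X_C = 1/(ωC) = 10.7 Ω
X = 115 − 10.7 = 104 Ω

104 Ω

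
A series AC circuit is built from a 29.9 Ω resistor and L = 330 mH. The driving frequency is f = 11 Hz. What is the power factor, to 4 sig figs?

ω = 2πf = 69.12 rad/s
X_L = ωL = 22.81 Ω
Z = 29.90 + j22.81 Ω
|Z| = √(29.90² + 22.81²) = 37.61 Ω
∠Z = arctan(22.81/29.90) = 37.34°
cos φ = cos(37.34°) = 0.7951

0.7951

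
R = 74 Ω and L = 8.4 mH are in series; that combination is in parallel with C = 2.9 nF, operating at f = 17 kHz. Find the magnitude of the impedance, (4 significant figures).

ω = 2πf = 106800 rad/s
X_L = ωL = 897.2 Ω
X_C = 1/(ωC) = 3228 Ω
Branch 1 (R+jX_L): Z₁ = 74.00 + j897.2 Ω, |Z₁| = 900.3 Ω
Branch 2 (−jX_C): Z₂ = −j3228 Ω
Parallel: Z = Z₁Z₂/(Z₁+Z₂), |Z| = 1246 Ω, ∠Z = 83.47°

1246 Ω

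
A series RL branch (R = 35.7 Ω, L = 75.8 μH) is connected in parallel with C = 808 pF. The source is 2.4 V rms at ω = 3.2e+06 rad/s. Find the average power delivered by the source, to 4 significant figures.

X_L = ωL = 242.6 Ω
X_C = 1/(ωC) = 386.8 Ω
Branch 1 (R+jX_L): Z₁ = 35.70 + j242.6 Ω, |Z₁| = 245.2 Ω
Branch 2 (−jX_C): Z₂ = −j386.8 Ω
Parallel: Z = Z₁Z₂/(Z₁+Z₂), |Z| = 638.3 Ω, ∠Z = 67.72°
I = V/|Z| = 3.760 mA
P = VI cos φ = 2.4 × 0.003760 × cos(67.72°) = 3.421 mW

3.421 mW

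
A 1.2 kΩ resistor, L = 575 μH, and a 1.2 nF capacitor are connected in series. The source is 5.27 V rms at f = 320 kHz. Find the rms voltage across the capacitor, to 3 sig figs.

1.55 V

ω = 2πf = 2.011e+06 rad/s
X_L = ωL = 1160 Ω
X_C = 1/(ωC) = 414 Ω
Net reactance X = X_L − X_C = 742 Ω
Z = 1200 + j742 Ω
|Z| = √(1200² + 742²) = 1410 Ω
I = V/|Z| = 3.74 mA
V_C = I·|Z_C| = 0.00374 × 414 = 1.55 V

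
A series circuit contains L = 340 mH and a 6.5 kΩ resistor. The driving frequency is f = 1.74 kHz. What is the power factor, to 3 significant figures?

0.868

ω = 2πf = 10930 rad/s
X_L = ωL = 3720 Ω
Z = 6500 + j3720 Ω
|Z| = √(6500² + 3720²) = 7490 Ω
∠Z = arctan(3720/6500) = 29.8°
cos φ = cos(29.8°) = 0.868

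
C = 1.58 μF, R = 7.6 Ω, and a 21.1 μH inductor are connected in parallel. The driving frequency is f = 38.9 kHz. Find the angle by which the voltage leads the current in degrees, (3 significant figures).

ω = 2πf = 244400 rad/s
X_L = ωL = 5.16 Ω
X_C = 1/(ωC) = 2.59 Ω
Parallel: admittances add. Y = 1/R + 1/(jωL) + jωC
Y = (0.132 + j0.192) S
|Y| = 0.233 S → |Z| = 1/|Y| = 4.29 Ω, ∠Z = −∠Y = -55.6°

-55.6°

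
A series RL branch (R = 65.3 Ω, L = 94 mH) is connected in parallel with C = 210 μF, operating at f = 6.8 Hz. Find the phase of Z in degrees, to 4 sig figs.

ω = 2πf = 42.73 rad/s
X_L = ωL = 4.016 Ω
X_C = 1/(ωC) = 111.5 Ω
Branch 1 (R+jX_L): Z₁ = 65.30 + j4.016 Ω, |Z₁| = 65.42 Ω
Branch 2 (−jX_C): Z₂ = −j111.5 Ω
Parallel: Z = Z₁Z₂/(Z₁+Z₂), |Z| = 58.00 Ω, ∠Z = -27.77°

-27.77°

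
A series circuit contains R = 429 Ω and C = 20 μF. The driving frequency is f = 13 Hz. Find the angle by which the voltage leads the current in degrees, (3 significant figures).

ω = 2πf = 81.68 rad/s
X_C = 1/(ωC) = 612 Ω
Z = 429 − j612 Ω
|Z| = √(429² + 612²) = 747 Ω
∠Z = arctan(-612/429) = -55.0°

-55.0°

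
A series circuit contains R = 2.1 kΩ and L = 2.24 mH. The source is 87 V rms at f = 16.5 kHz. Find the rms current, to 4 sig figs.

41.18 mA

ω = 2πf = 103700 rad/s
X_L = ωL = 232.2 Ω
Z = 2100 + j232.2 Ω
|Z| = √(2100² + 232.2²) = 2113 Ω
I = V/|Z| = 87/2113 = 41.18 mA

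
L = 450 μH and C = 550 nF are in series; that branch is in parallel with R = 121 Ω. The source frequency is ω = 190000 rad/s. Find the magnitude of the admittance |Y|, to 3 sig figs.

15.5 mS

X_L = ωL = 85.5 Ω
X_C = 1/(ωC) = 9.57 Ω
Branch 1: Z₁ = R = 121 Ω
Branch 2 (series LC): Z₂ = j(X_L − X_C) = j75.9 Ω
Parallel: Z = Z₁Z₂/(Z₁+Z₂), |Z| = 64.3 Ω, ∠Z = 57.9°
|Y| = 1/|Z| = 15.5 mS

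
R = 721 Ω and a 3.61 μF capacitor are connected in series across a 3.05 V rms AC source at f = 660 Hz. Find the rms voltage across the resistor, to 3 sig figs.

ω = 2πf = 4147 rad/s
X_C = 1/(ωC) = 66.8 Ω
Z = 721 − j66.8 Ω
|Z| = √(721² + 66.8²) = 724 Ω
I = V/|Z| = 4.21 mA
V_R = I·|Z_R| = 0.00421 × 721 = 3.04 V

3.04 V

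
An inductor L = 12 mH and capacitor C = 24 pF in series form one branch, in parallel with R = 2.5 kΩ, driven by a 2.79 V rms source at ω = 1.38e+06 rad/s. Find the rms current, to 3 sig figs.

X_L = ωL = 16600 Ω
X_C = 1/(ωC) = 30200 Ω
Branch 1: Z₁ = R = 2500 Ω
Branch 2 (series LC): Z₂ = j(X_L − X_C) = −j13600 Ω
Parallel: Z = Z₁Z₂/(Z₁+Z₂), |Z| = 2460 Ω, ∠Z = -10.4°
I = V/|Z| = 2.79/2460 = 1.13 mA

1.13 mA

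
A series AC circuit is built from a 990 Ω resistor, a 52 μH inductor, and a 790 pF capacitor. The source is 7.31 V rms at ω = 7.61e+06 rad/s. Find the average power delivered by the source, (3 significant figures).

X_L = ωL = 396 Ω
X_C = 1/(ωC) = 166 Ω
Net reactance X = X_L − X_C = 229 Ω
Z = 990 + j229 Ω
|Z| = √(990² + 229²) = 1020 Ω
∠Z = arctan(229/990) = 13.0°
I = V/|Z| = 7.19 mA
P = VI cos φ = 7.31 × 0.00719 × cos(13.0°) = 51.2 mW

51.2 mW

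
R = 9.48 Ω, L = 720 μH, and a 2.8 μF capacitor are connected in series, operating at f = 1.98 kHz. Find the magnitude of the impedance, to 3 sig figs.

ω = 2πf = 12440 rad/s
X_L = ωL = 8.96 Ω
X_C = 1/(ωC) = 28.7 Ω
Net reactance X = X_L − X_C = -19.8 Ω
Z = 9.48 − j19.8 Ω
|Z| = √(9.48² + 19.8²) = 21.9 Ω

21.9 Ω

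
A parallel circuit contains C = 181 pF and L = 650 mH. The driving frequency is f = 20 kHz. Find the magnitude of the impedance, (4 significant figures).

ω = 2πf = 125700 rad/s
X_L = ωL = 81680 Ω
X_C = 1/(ωC) = 43970 Ω
Parallel: admittances add. Y = 1/(jωL) + jωC
Y = (0 + j1.05e-05) S
|Y| = 1.05e-05 S → |Z| = 1/|Y| = 95220 Ω, ∠Z = −∠Y = -90.00°

95220 Ω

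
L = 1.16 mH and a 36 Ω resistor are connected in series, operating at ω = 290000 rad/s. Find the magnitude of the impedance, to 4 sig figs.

X_L = ωL = 336.4 Ω
Z = 36.00 + j336.4 Ω
|Z| = √(36.00² + 336.4²) = 338.3 Ω

338.3 Ω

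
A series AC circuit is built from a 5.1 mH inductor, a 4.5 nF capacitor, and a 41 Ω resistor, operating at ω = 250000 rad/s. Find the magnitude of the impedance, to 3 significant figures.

388 Ω

X_L = ωL = 1280 Ω
X_C = 1/(ωC) = 889 Ω
Net reactance X = X_L − X_C = 386 Ω
Z = 41.0 + j386 Ω
|Z| = √(41.0² + 386²) = 388 Ω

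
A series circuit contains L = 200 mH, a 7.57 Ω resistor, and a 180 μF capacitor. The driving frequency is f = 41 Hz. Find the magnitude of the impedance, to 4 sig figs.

ω = 2πf = 257.6 rad/s
X_L = ωL = 51.52 Ω
X_C = 1/(ωC) = 21.57 Ω
Net reactance X = X_L − X_C = 29.96 Ω
Z = 7.570 + j29.96 Ω
|Z| = √(7.570² + 29.96²) = 30.90 Ω

30.90 Ω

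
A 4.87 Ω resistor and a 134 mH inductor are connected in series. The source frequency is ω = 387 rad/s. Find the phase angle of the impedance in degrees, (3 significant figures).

84.6°

X_L = ωL = 51.9 Ω
Z = 4.87 + j51.9 Ω
|Z| = √(4.87² + 51.9²) = 52.1 Ω
∠Z = arctan(51.9/4.87) = 84.6°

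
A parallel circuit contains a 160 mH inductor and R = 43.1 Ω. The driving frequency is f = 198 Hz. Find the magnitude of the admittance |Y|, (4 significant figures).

23.74 mS

ω = 2πf = 1244 rad/s
X_L = ωL = 199.1 Ω
Parallel: admittances add. Y = 1/R + 1/(jωL)
Y = (0.02320 − j0.005024) S
|Y| = 0.02374 S → |Z| = 1/|Y| = 42.12 Ω, ∠Z = −∠Y = 12.22°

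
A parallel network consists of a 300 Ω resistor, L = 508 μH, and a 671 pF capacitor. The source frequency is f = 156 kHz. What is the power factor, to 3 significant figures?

0.927

ω = 2πf = 980200 rad/s
X_L = ωL = 498 Ω
X_C = 1/(ωC) = 1520 Ω
Parallel: admittances add. Y = 1/R + 1/(jωL) + jωC
Y = (0.00333 − j0.00135) S
|Y| = 0.00360 S → |Z| = 1/|Y| = 278 Ω, ∠Z = −∠Y = 22.1°
cos φ = cos(22.1°) = 0.927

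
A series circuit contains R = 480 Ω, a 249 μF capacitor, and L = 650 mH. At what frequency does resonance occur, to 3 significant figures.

12.5 Hz

ω₀ = 1/√(LC) = 1/√(0.65 × 0.000249) = 78.60 rad/s
f₀ = ω₀/(2π) = 12.5 Hz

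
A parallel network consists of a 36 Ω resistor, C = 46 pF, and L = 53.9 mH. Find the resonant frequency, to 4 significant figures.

101.1 kHz

ω₀ = 1/√(LC) = 1/√(0.0539 × 4.6e-11) = 635100 rad/s
f₀ = ω₀/(2π) = 101.1 kHz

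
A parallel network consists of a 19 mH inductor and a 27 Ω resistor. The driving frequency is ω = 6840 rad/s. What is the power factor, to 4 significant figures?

0.9791

X_L = ωL = 130.0 Ω
Parallel: admittances add. Y = 1/R + 1/(jωL)
Y = (0.03704 − j0.007695) S
|Y| = 0.03783 S → |Z| = 1/|Y| = 26.44 Ω, ∠Z = −∠Y = 11.74°
cos φ = cos(11.74°) = 0.9791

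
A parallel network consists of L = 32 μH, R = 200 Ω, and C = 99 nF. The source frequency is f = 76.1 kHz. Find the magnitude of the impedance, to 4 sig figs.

ω = 2πf = 478200 rad/s
X_L = ωL = 15.30 Ω
X_C = 1/(ωC) = 21.13 Ω
Parallel: admittances add. Y = 1/R + 1/(jωL) + jωC
Y = (0.005000 − j0.01802) S
|Y| = 0.01870 S → |Z| = 1/|Y| = 53.48 Ω, ∠Z = −∠Y = 74.49°

53.48 Ω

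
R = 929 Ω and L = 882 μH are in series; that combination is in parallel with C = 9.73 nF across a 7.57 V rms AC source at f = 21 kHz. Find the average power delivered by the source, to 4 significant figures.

ω = 2πf = 131900 rad/s
X_L = ωL = 116.4 Ω
X_C = 1/(ωC) = 778.9 Ω
Branch 1 (R+jX_L): Z₁ = 929.0 + j116.4 Ω, |Z₁| = 936.3 Ω
Branch 2 (−jX_C): Z₂ = −j778.9 Ω
Parallel: Z = Z₁Z₂/(Z₁+Z₂), |Z| = 639.1 Ω, ∠Z = -47.36°
I = V/|Z| = 11.84 mA
P = VI cos φ = 7.57 × 0.01184 × cos(-47.36°) = 60.73 mW

60.73 mW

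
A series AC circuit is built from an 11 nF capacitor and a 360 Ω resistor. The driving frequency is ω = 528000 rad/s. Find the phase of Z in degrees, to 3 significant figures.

-25.6°

X_C = 1/(ωC) = 172 Ω
Z = 360 − j172 Ω
|Z| = √(360² + 172²) = 399 Ω
∠Z = arctan(-172/360) = -25.6°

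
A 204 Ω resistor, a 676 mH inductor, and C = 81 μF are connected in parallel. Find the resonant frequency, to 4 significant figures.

ω₀ = 1/√(LC) = 1/√(0.676 × 8.1e-05) = 135.1 rad/s
f₀ = ω₀/(2π) = 21.51 Hz

21.51 Hz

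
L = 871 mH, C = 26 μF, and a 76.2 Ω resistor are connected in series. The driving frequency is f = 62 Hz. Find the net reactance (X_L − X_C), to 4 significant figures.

240.6 Ω

ω = 2πf = 389.6 rad/s
X_L = ωL = 339.3 Ω
X_C = 1/(ωC) = 98.73 Ω
X = 339.3 − 98.73 = 240.6 Ω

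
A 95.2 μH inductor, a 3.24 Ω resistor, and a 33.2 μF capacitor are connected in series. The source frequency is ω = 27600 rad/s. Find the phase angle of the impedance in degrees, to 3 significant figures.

25.4°

X_L = ωL = 2.63 Ω
X_C = 1/(ωC) = 1.09 Ω
Net reactance X = X_L − X_C = 1.54 Ω
Z = 3.24 + j1.54 Ω
|Z| = √(3.24² + 1.54²) = 3.59 Ω
∠Z = arctan(1.54/3.24) = 25.4°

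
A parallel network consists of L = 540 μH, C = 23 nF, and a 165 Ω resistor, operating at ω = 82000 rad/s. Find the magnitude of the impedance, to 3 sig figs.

46.4 Ω

X_L = ωL = 44.3 Ω
X_C = 1/(ωC) = 530 Ω
Parallel: admittances add. Y = 1/R + 1/(jωL) + jωC
Y = (0.00606 − j0.0207) S
|Y| = 0.0216 S → |Z| = 1/|Y| = 46.4 Ω, ∠Z = −∠Y = 73.7°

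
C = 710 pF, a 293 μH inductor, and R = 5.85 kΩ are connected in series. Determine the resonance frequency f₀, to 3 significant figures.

ω₀ = 1/√(LC) = 1/√(0.000293 × 7.1e-10) = 2.192e+06 rad/s
f₀ = ω₀/(2π) = 349 kHz

349 kHz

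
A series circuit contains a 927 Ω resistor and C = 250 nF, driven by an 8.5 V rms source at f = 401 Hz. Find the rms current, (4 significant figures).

4.624 mA

ω = 2πf = 2520 rad/s
X_C = 1/(ωC) = 1588 Ω
Z = 927.0 − j1588 Ω
|Z| = √(927.0² + 1588²) = 1838 Ω
I = V/|Z| = 8.5/1838 = 4.624 mA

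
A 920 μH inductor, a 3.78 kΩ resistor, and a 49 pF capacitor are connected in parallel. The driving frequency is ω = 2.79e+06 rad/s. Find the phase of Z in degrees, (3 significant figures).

43.7°

X_L = ωL = 2570 Ω
X_C = 1/(ωC) = 7310 Ω
Parallel: admittances add. Y = 1/R + 1/(jωL) + jωC
Y = (0.000265 − j0.000253) S
|Y| = 0.000366 S → |Z| = 1/|Y| = 2730 Ω, ∠Z = −∠Y = 43.7°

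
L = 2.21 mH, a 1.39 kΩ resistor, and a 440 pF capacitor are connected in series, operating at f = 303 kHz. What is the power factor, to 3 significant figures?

0.419

ω = 2πf = 1.904e+06 rad/s
X_L = ωL = 4210 Ω
X_C = 1/(ωC) = 1190 Ω
Net reactance X = X_L − X_C = 3010 Ω
Z = 1390 + j3010 Ω
|Z| = √(1390² + 3010²) = 3320 Ω
∠Z = arctan(3010/1390) = 65.2°
cos φ = cos(65.2°) = 0.419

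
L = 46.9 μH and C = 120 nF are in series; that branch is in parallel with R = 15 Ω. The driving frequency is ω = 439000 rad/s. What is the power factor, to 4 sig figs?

0.1065

X_L = ωL = 20.59 Ω
X_C = 1/(ωC) = 18.98 Ω
Branch 1: Z₁ = R = 15.00 Ω
Branch 2 (series LC): Z₂ = j(X_L − X_C) = j1.607 Ω
Parallel: Z = Z₁Z₂/(Z₁+Z₂), |Z| = 1.597 Ω, ∠Z = 83.89°
cos φ = cos(83.89°) = 0.1065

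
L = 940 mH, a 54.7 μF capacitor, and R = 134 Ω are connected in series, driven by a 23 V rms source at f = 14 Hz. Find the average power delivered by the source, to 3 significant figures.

2.11 W

ω = 2πf = 87.96 rad/s
X_L = ωL = 82.7 Ω
X_C = 1/(ωC) = 208 Ω
Net reactance X = X_L − X_C = -125 Ω
Z = 134 − j125 Ω
|Z| = √(134² + 125²) = 183 Ω
∠Z = arctan(-125/134) = -43.0°
I = V/|Z| = 125 mA
P = VI cos φ = 23 × 0.125 × cos(-43.0°) = 2.11 W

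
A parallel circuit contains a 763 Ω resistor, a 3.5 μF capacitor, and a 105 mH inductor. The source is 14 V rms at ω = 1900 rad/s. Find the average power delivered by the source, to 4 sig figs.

X_L = ωL = 199.5 Ω
X_C = 1/(ωC) = 150.4 Ω
Parallel: admittances add. Y = 1/R + 1/(jωL) + jωC
Y = (0.001311 + j0.001637) S
|Y| = 0.002097 S → |Z| = 1/|Y| = 476.8 Ω, ∠Z = −∠Y = -51.33°
I = V/|Z| = 29.36 mA
P = VI cos φ = 14 × 0.02936 × cos(-51.33°) = 256.9 mW

256.9 mW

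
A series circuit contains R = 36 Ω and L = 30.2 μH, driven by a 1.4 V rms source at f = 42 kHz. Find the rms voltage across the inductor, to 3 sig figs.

ω = 2πf = 263900 rad/s
X_L = ωL = 7.97 Ω
Z = 36.0 + j7.97 Ω
|Z| = √(36.0² + 7.97²) = 36.9 Ω
I = V/|Z| = 38.0 mA
V_L = I·|Z_L| = 0.0380 × 7.97 = 0.303 V

0.303 V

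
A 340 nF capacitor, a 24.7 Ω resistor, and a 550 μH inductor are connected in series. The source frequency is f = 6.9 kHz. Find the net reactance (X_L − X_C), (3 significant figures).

-44.0 Ω

ω = 2πf = 43350 rad/s
X_L = ωL = 23.8 Ω
X_C = 1/(ωC) = 67.8 Ω
X = 23.8 − 67.8 = -44.0 Ω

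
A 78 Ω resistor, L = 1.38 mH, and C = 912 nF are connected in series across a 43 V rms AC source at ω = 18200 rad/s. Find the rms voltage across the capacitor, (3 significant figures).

X_L = ωL = 25.1 Ω
X_C = 1/(ωC) = 60.2 Ω
Net reactance X = X_L − X_C = -35.1 Ω
Z = 78.0 − j35.1 Ω
|Z| = √(78.0² + 35.1²) = 85.5 Ω
I = V/|Z| = 503 mA
V_C = I·|Z_C| = 0.503 × 60.2 = 30.3 V

30.3 V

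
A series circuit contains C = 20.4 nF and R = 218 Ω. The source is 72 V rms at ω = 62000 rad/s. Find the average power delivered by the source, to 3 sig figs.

1.68 W

X_C = 1/(ωC) = 791 Ω
Z = 218 − j791 Ω
|Z| = √(218² + 791²) = 820 Ω
∠Z = arctan(-791/218) = -74.6°
I = V/|Z| = 87.8 mA
P = VI cos φ = 72 × 0.0878 × cos(-74.6°) = 1.68 W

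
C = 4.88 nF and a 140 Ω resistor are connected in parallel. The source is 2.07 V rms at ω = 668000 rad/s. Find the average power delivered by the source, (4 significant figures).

30.61 mW

X_C = 1/(ωC) = 306.8 Ω
Parallel: admittances add. Y = 1/R + jωC
Y = (0.007143 + j0.003260) S
|Y| = 0.007852 S → |Z| = 1/|Y| = 127.4 Ω, ∠Z = −∠Y = -24.53°
I = V/|Z| = 16.25 mA
P = VI cos φ = 2.07 × 0.01625 × cos(-24.53°) = 30.61 mW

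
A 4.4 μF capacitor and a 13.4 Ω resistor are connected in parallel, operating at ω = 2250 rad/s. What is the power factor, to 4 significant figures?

X_C = 1/(ωC) = 101.0 Ω
Parallel: admittances add. Y = 1/R + jωC
Y = (0.07463 + j0.009900) S
|Y| = 0.07528 S → |Z| = 1/|Y| = 13.28 Ω, ∠Z = −∠Y = -7.557°
cos φ = cos(-7.557°) = 0.9913

0.9913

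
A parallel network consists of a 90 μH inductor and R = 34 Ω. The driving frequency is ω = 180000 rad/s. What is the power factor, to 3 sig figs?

0.430

X_L = ωL = 16.2 Ω
Parallel: admittances add. Y = 1/R + 1/(jωL)
Y = (0.0294 − j0.0617) S
|Y| = 0.0684 S → |Z| = 1/|Y| = 14.6 Ω, ∠Z = −∠Y = 64.5°
cos φ = cos(64.5°) = 0.430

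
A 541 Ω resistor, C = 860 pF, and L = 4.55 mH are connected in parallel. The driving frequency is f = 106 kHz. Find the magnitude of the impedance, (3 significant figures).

ω = 2πf = 666000 rad/s
X_L = ωL = 3030 Ω
X_C = 1/(ωC) = 1750 Ω
Parallel: admittances add. Y = 1/R + 1/(jωL) + jωC
Y = (0.00185 + j0.000243) S
|Y| = 0.00186 S → |Z| = 1/|Y| = 536 Ω, ∠Z = −∠Y = -7.48°

536 Ω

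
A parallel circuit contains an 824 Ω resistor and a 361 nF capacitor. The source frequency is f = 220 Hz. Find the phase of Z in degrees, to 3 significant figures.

-22.4°

ω = 2πf = 1382 rad/s
X_C = 1/(ωC) = 2000 Ω
Parallel: admittances add. Y = 1/R + jωC
Y = (0.00121 + j0.000499) S
|Y| = 0.00131 S → |Z| = 1/|Y| = 762 Ω, ∠Z = −∠Y = -22.4°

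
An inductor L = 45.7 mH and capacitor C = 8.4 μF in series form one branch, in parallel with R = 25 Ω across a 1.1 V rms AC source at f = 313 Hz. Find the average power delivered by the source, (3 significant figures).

ω = 2πf = 1967 rad/s
X_L = ωL = 89.9 Ω
X_C = 1/(ωC) = 60.5 Ω
Branch 1: Z₁ = R = 25.0 Ω
Branch 2 (series LC): Z₂ = j(X_L − X_C) = j29.3 Ω
Parallel: Z = Z₁Z₂/(Z₁+Z₂), |Z| = 19.0 Ω, ∠Z = 40.4°
I = V/|Z| = 57.8 mA
P = VI cos φ = 1.1 × 0.0578 × cos(40.4°) = 48.4 mW

48.4 mW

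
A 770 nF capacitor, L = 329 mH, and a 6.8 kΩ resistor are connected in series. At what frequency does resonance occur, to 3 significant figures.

ω₀ = 1/√(LC) = 1/√(0.329 × 7.7e-07) = 1987 rad/s
f₀ = ω₀/(2π) = 316 Hz

316 Hz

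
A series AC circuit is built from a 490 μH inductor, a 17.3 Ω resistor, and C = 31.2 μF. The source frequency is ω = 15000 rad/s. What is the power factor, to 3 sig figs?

X_L = ωL = 7.35 Ω
X_C = 1/(ωC) = 2.14 Ω
Net reactance X = X_L − X_C = 5.21 Ω
Z = 17.3 + j5.21 Ω
|Z| = √(17.3² + 5.21²) = 18.1 Ω
∠Z = arctan(5.21/17.3) = 16.8°
cos φ = cos(16.8°) = 0.957

0.957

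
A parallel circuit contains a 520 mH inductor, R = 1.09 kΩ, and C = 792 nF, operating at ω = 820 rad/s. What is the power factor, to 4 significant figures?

0.4758

X_L = ωL = 426.4 Ω
X_C = 1/(ωC) = 1540 Ω
Parallel: admittances add. Y = 1/R + 1/(jωL) + jωC
Y = (0.0009174 − j0.001696) S
|Y| = 0.001928 S → |Z| = 1/|Y| = 518.7 Ω, ∠Z = −∠Y = 61.59°
cos φ = cos(61.59°) = 0.4758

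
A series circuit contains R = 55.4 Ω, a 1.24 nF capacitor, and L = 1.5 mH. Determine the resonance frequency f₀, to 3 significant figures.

117 kHz

ω₀ = 1/√(LC) = 1/√(0.0015 × 1.24e-09) = 733200 rad/s
f₀ = ω₀/(2π) = 117 kHz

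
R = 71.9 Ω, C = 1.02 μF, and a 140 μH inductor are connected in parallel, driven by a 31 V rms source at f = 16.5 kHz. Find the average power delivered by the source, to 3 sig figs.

ω = 2πf = 103700 rad/s
X_L = ωL = 14.5 Ω
X_C = 1/(ωC) = 9.46 Ω
Parallel: admittances add. Y = 1/R + 1/(jωL) + jωC
Y = (0.0139 + j0.0368) S
|Y| = 0.0394 S → |Z| = 1/|Y| = 25.4 Ω, ∠Z = −∠Y = -69.3°
I = V/|Z| = 1.22 A
P = VI cos φ = 31 × 1.22 × cos(-69.3°) = 13.4 W

13.4 W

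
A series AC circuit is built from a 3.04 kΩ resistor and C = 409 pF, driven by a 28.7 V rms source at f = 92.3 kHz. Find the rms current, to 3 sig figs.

5.52 mA

ω = 2πf = 579900 rad/s
X_C = 1/(ωC) = 4220 Ω
Z = 3040 − j4220 Ω
|Z| = √(3040² + 4220²) = 5200 Ω
I = V/|Z| = 28.7/5200 = 5.52 mA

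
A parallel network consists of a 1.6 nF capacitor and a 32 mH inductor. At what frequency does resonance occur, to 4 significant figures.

ω₀ = 1/√(LC) = 1/√(0.032 × 1.6e-09) = 139800 rad/s
f₀ = ω₀/(2π) = 22.24 kHz

22.24 kHz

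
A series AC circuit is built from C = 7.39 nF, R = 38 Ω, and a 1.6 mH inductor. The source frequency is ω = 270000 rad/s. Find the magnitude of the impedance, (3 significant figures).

78.9 Ω

X_L = ωL = 432 Ω
X_C = 1/(ωC) = 501 Ω
Net reactance X = X_L − X_C = -69.2 Ω
Z = 38.0 − j69.2 Ω
|Z| = √(38.0² + 69.2²) = 78.9 Ω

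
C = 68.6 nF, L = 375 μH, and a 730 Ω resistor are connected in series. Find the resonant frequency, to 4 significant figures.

31.38 kHz

ω₀ = 1/√(LC) = 1/√(0.000375 × 6.86e-08) = 197200 rad/s
f₀ = ω₀/(2π) = 31.38 kHz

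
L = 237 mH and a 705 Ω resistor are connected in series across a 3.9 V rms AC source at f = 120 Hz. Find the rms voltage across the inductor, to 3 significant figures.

ω = 2πf = 754.0 rad/s
X_L = ωL = 179 Ω
Z = 705 + j179 Ω
|Z| = √(705² + 179²) = 727 Ω
I = V/|Z| = 5.36 mA
V_L = I·|Z_L| = 0.00536 × 179 = 0.958 V

0.958 V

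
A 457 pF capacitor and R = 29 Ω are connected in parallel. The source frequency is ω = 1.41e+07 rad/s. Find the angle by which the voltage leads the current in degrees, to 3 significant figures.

-10.6°

X_C = 1/(ωC) = 155 Ω
Parallel: admittances add. Y = 1/R + jωC
Y = (0.0345 + j0.00644) S
|Y| = 0.0351 S → |Z| = 1/|Y| = 28.5 Ω, ∠Z = −∠Y = -10.6°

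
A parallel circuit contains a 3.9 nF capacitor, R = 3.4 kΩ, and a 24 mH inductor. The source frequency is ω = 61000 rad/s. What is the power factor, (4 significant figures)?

0.5512

X_L = ωL = 1464 Ω
X_C = 1/(ωC) = 4203 Ω
Parallel: admittances add. Y = 1/R + 1/(jωL) + jωC
Y = (0.0002941 − j0.0004452) S
|Y| = 0.0005335 S → |Z| = 1/|Y| = 1874 Ω, ∠Z = −∠Y = 56.55°
cos φ = cos(56.55°) = 0.5512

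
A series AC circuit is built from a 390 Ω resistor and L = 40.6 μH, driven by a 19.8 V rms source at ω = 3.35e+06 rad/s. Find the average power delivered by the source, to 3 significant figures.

896 mW

X_L = ωL = 136 Ω
Z = 390 + j136 Ω
|Z| = √(390² + 136²) = 413 Ω
∠Z = arctan(136/390) = 19.2°
I = V/|Z| = 47.9 mA
P = VI cos φ = 19.8 × 0.0479 × cos(19.2°) = 896 mW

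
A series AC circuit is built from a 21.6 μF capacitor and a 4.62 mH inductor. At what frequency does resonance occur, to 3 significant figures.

ω₀ = 1/√(LC) = 1/√(0.00462 × 2.16e-05) = 3166 rad/s
f₀ = ω₀/(2π) = 504 Hz

504 Hz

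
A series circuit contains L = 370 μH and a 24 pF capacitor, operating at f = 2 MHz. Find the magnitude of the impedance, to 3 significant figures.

ω = 2πf = 1.257e+07 rad/s
X_L = ωL = 4650 Ω
X_C = 1/(ωC) = 3320 Ω
Net reactance X = X_L − X_C = 1330 Ω
Z = j1330 Ω
|Z| = √(0² + 1330²) = 1330 Ω

1330 Ω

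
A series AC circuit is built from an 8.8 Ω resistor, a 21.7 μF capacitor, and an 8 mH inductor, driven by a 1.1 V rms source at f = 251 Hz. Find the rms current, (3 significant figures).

ω = 2πf = 1577 rad/s
X_L = ωL = 12.6 Ω
X_C = 1/(ωC) = 29.2 Ω
Net reactance X = X_L − X_C = -16.6 Ω
Z = 8.80 − j16.6 Ω
|Z| = √(8.80² + 16.6²) = 18.8 Ω
I = V/|Z| = 1.1/18.8 = 58.5 mA

58.5 mA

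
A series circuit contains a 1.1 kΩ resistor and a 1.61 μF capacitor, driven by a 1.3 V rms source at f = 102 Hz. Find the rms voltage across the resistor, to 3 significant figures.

ω = 2πf = 640.9 rad/s
X_C = 1/(ωC) = 969 Ω
Z = 1100 − j969 Ω
|Z| = √(1100² + 969²) = 1470 Ω
I = V/|Z| = 887 μA
V_R = I·|Z_R| = 0.000887 × 1100 = 0.975 V

0.975 V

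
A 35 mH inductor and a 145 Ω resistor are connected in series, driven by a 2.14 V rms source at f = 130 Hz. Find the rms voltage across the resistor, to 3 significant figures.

ω = 2πf = 816.8 rad/s
X_L = ωL = 28.6 Ω
Z = 145 + j28.6 Ω
|Z| = √(145² + 28.6²) = 148 Ω
I = V/|Z| = 14.5 mA
V_R = I·|Z_R| = 0.0145 × 145 = 2.10 V

2.10 V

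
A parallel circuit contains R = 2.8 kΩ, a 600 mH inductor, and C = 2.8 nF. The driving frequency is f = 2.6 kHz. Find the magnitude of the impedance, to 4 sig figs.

2766 Ω

ω = 2πf = 16340 rad/s
X_L = ωL = 9802 Ω
X_C = 1/(ωC) = 21860 Ω
Parallel: admittances add. Y = 1/R + 1/(jωL) + jωC
Y = (0.0003571 − j5.628e-05) S
|Y| = 0.0003616 S → |Z| = 1/|Y| = 2766 Ω, ∠Z = −∠Y = 8.955°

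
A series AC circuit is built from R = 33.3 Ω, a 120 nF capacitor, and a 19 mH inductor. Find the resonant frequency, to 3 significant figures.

ω₀ = 1/√(LC) = 1/√(0.019 × 1.2e-07) = 20940 rad/s
f₀ = ω₀/(2π) = 3.33 kHz

3.33 kHz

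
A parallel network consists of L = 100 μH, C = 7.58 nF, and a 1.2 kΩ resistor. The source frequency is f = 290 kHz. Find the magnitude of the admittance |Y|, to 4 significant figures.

ω = 2πf = 1.822e+06 rad/s
X_L = ωL = 182.2 Ω
X_C = 1/(ωC) = 72.40 Ω
Parallel: admittances add. Y = 1/R + 1/(jωL) + jωC
Y = (0.0008333 + j0.008324) S
|Y| = 0.008365 S → |Z| = 1/|Y| = 119.5 Ω, ∠Z = −∠Y = -84.28°

8.365 mS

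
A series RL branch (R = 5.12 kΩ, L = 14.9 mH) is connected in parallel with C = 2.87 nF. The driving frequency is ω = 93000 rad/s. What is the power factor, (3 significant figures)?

X_L = ωL = 1390 Ω
X_C = 1/(ωC) = 3750 Ω
Branch 1 (R+jX_L): Z₁ = 5120 + j1390 Ω, |Z₁| = 5300 Ω
Branch 2 (−jX_C): Z₂ = −j3750 Ω
Parallel: Z = Z₁Z₂/(Z₁+Z₂), |Z| = 3520 Ω, ∠Z = -50.1°
cos φ = cos(-50.1°) = 0.641

0.641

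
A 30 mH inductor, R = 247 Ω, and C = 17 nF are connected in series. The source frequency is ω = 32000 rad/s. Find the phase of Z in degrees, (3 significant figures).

-74.3°

X_L = ωL = 960 Ω
X_C = 1/(ωC) = 1840 Ω
Net reactance X = X_L − X_C = -878 Ω
Z = 247 − j878 Ω
|Z| = √(247² + 878²) = 912 Ω
∠Z = arctan(-878/247) = -74.3°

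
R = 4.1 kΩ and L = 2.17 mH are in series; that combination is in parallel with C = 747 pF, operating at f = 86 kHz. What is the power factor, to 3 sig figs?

ω = 2πf = 540400 rad/s
X_L = ωL = 1170 Ω
X_C = 1/(ωC) = 2480 Ω
Branch 1 (R+jX_L): Z₁ = 4100 + j1170 Ω, |Z₁| = 4260 Ω
Branch 2 (−jX_C): Z₂ = −j2480 Ω
Parallel: Z = Z₁Z₂/(Z₁+Z₂), |Z| = 2460 Ω, ∠Z = -56.4°
cos φ = cos(-56.4°) = 0.554

0.554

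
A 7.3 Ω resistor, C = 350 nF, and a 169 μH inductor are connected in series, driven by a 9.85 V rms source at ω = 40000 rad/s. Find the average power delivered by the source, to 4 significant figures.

167.2 mW

X_L = ωL = 6.760 Ω
X_C = 1/(ωC) = 71.43 Ω
Net reactance X = X_L − X_C = -64.67 Ω
Z = 7.300 − j64.67 Ω
|Z| = √(7.300² + 64.67²) = 65.08 Ω
∠Z = arctan(-64.67/7.300) = -83.56°
I = V/|Z| = 151.4 mA
P = VI cos φ = 9.85 × 0.1514 × cos(-83.56°) = 167.2 mW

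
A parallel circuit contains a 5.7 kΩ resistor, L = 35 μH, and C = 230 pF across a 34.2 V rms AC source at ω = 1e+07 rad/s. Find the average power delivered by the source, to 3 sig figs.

205 mW

X_L = ωL = 350 Ω
X_C = 1/(ωC) = 435 Ω
Parallel: admittances add. Y = 1/R + 1/(jωL) + jωC
Y = (0.000175 − j0.000557) S
|Y| = 0.000584 S → |Z| = 1/|Y| = 1710 Ω, ∠Z = −∠Y = 72.5°
I = V/|Z| = 20.0 mA
P = VI cos φ = 34.2 × 0.0200 × cos(72.5°) = 205 mW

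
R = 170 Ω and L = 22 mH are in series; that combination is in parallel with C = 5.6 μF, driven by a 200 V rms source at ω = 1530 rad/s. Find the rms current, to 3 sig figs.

1.87 A

X_L = ωL = 33.7 Ω
X_C = 1/(ωC) = 117 Ω
Branch 1 (R+jX_L): Z₁ = 170 + j33.7 Ω, |Z₁| = 173 Ω
Branch 2 (−jX_C): Z₂ = −j117 Ω
Parallel: Z = Z₁Z₂/(Z₁+Z₂), |Z| = 107 Ω, ∠Z = -52.8°
I = V/|Z| = 200/107 = 1.87 A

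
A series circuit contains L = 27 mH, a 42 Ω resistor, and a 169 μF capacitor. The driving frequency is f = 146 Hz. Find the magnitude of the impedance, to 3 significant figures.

45.8 Ω

ω = 2πf = 917.3 rad/s
X_L = ωL = 24.8 Ω
X_C = 1/(ωC) = 6.45 Ω
Net reactance X = X_L − X_C = 18.3 Ω
Z = 42.0 + j18.3 Ω
|Z| = √(42.0² + 18.3²) = 45.8 Ω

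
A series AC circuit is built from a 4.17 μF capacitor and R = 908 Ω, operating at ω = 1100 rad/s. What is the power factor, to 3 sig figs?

0.972

X_C = 1/(ωC) = 218 Ω
Z = 908 − j218 Ω
|Z| = √(908² + 218²) = 934 Ω
∠Z = arctan(-218/908) = -13.5°
cos φ = cos(-13.5°) = 0.972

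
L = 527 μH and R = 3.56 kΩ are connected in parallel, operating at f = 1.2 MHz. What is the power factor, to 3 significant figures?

0.745

ω = 2πf = 7.54e+06 rad/s
X_L = ωL = 3970 Ω
Parallel: admittances add. Y = 1/R + 1/(jωL)
Y = (0.000281 − j0.000252) S
|Y| = 0.000377 S → |Z| = 1/|Y| = 2650 Ω, ∠Z = −∠Y = 41.9°
cos φ = cos(41.9°) = 0.745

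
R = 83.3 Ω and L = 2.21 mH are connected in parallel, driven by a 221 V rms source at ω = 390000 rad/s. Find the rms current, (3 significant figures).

2.67 A

X_L = ωL = 862 Ω
Parallel: admittances add. Y = 1/R + 1/(jωL)
Y = (0.0120 − j0.00116) S
|Y| = 0.0121 S → |Z| = 1/|Y| = 82.9 Ω, ∠Z = −∠Y = 5.52°
I = V/|Z| = 221/82.9 = 2.67 A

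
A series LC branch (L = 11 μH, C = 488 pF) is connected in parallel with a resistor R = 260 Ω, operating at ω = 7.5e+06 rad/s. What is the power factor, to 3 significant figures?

X_L = ωL = 82.5 Ω
X_C = 1/(ωC) = 273 Ω
Branch 1: Z₁ = R = 260 Ω
Branch 2 (series LC): Z₂ = j(X_L − X_C) = −j191 Ω
Parallel: Z = Z₁Z₂/(Z₁+Z₂), |Z| = 154 Ω, ∠Z = -53.7°
cos φ = cos(-53.7°) = 0.591

0.591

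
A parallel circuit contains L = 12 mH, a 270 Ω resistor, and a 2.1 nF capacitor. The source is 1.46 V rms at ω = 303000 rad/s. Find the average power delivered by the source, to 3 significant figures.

X_L = ωL = 3640 Ω
X_C = 1/(ωC) = 1570 Ω
Parallel: admittances add. Y = 1/R + 1/(jωL) + jωC
Y = (0.00370 + j0.000361) S
|Y| = 0.00372 S → |Z| = 1/|Y| = 269 Ω, ∠Z = −∠Y = -5.57°
I = V/|Z| = 5.43 mA
P = VI cos φ = 1.46 × 0.00543 × cos(-5.57°) = 7.89 mW

7.89 mW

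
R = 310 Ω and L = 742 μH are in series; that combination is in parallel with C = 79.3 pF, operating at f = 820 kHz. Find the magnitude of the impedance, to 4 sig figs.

6658 Ω

ω = 2πf = 5.152e+06 rad/s
X_L = ωL = 3823 Ω
X_C = 1/(ωC) = 2448 Ω
Branch 1 (R+jX_L): Z₁ = 310.0 + j3823 Ω, |Z₁| = 3835 Ω
Branch 2 (−jX_C): Z₂ = −j2448 Ω
Parallel: Z = Z₁Z₂/(Z₁+Z₂), |Z| = 6658 Ω, ∠Z = -81.93°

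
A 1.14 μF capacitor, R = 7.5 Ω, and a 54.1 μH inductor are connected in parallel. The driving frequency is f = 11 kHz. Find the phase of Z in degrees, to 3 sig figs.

54.7°

ω = 2πf = 69120 rad/s
X_L = ωL = 3.74 Ω
X_C = 1/(ωC) = 12.7 Ω
Parallel: admittances add. Y = 1/R + 1/(jωL) + jωC
Y = (0.133 − j0.189) S
|Y| = 0.231 S → |Z| = 1/|Y| = 4.33 Ω, ∠Z = −∠Y = 54.7°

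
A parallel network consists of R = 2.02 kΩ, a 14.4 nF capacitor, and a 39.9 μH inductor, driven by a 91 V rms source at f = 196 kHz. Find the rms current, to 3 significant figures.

ω = 2πf = 1.232e+06 rad/s
X_L = ωL = 49.1 Ω
X_C = 1/(ωC) = 56.4 Ω
Parallel: admittances add. Y = 1/R + 1/(jωL) + jωC
Y = (0.000495 − j0.00262) S
|Y| = 0.00266 S → |Z| = 1/|Y| = 375 Ω, ∠Z = −∠Y = 79.3°
I = V/|Z| = 91/375 = 242 mA

242 mA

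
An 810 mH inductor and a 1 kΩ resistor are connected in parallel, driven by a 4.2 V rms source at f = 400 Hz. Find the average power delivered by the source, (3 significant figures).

ω = 2πf = 2513 rad/s
X_L = ωL = 2040 Ω
Parallel: admittances add. Y = 1/R + 1/(jωL)
Y = (0.00100 − j0.000491) S
|Y| = 0.00111 S → |Z| = 1/|Y| = 898 Ω, ∠Z = −∠Y = 26.2°
I = V/|Z| = 4.68 mA
P = VI cos φ = 4.2 × 0.00468 × cos(26.2°) = 17.6 mW

17.6 mW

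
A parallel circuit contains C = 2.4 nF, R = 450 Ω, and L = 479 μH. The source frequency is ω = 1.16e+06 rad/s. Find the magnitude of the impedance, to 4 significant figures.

X_L = ωL = 555.6 Ω
X_C = 1/(ωC) = 359.2 Ω
Parallel: admittances add. Y = 1/R + 1/(jωL) + jωC
Y = (0.002222 + j0.0009843) S
|Y| = 0.002430 S → |Z| = 1/|Y| = 411.4 Ω, ∠Z = −∠Y = -23.89°

411.4 Ω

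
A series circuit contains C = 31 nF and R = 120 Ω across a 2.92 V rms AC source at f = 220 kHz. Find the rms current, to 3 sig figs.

23.9 mA

ω = 2πf = 1.382e+06 rad/s
X_C = 1/(ωC) = 23.3 Ω
Z = 120 − j23.3 Ω
|Z| = √(120² + 23.3²) = 122 Ω
I = V/|Z| = 2.92/122 = 23.9 mA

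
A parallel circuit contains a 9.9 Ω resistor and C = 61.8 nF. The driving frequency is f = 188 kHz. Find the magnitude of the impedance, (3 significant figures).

8.02 Ω

ω = 2πf = 1.181e+06 rad/s
X_C = 1/(ωC) = 13.7 Ω
Parallel: admittances add. Y = 1/R + jωC
Y = (0.101 + j0.0730) S
|Y| = 0.125 S → |Z| = 1/|Y| = 8.02 Ω, ∠Z = −∠Y = -35.9°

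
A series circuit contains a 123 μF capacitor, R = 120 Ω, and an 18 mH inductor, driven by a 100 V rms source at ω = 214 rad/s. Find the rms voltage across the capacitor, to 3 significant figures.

X_L = ωL = 3.85 Ω
X_C = 1/(ωC) = 38.0 Ω
Net reactance X = X_L − X_C = -34.1 Ω
Z = 120 − j34.1 Ω
|Z| = √(120² + 34.1²) = 125 Ω
I = V/|Z| = 802 mA
V_C = I·|Z_C| = 0.802 × 38.0 = 30.5 V

30.5 V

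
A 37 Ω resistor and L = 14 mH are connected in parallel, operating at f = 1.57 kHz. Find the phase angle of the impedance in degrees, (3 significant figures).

ω = 2πf = 9865 rad/s
X_L = ωL = 138 Ω
Parallel: admittances add. Y = 1/R + 1/(jωL)
Y = (0.0270 − j0.00724) S
|Y| = 0.0280 S → |Z| = 1/|Y| = 35.7 Ω, ∠Z = −∠Y = 15.0°

15.0°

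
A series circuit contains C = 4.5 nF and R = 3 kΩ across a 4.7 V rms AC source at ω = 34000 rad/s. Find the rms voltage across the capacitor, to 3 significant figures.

4.27 V

X_C = 1/(ωC) = 6540 Ω
Z = 3000 − j6540 Ω
|Z| = √(3000² + 6540²) = 7190 Ω
I = V/|Z| = 654 μA
V_C = I·|Z_C| = 0.000654 × 6540 = 4.27 V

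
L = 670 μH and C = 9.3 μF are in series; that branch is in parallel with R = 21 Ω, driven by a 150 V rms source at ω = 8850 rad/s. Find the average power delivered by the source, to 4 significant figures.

X_L = ωL = 5.929 Ω
X_C = 1/(ωC) = 12.15 Ω
Branch 1: Z₁ = R = 21.00 Ω
Branch 2 (series LC): Z₂ = j(X_L − X_C) = −j6.220 Ω
Parallel: Z = Z₁Z₂/(Z₁+Z₂), |Z| = 5.964 Ω, ∠Z = -73.50°
I = V/|Z| = 25.15 A
P = VI cos φ = 150 × 25.15 × cos(-73.50°) = 1.071 kW

1.071 kW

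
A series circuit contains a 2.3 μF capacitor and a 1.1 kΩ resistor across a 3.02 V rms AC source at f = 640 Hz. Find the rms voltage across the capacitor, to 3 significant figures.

0.295 V

ω = 2πf = 4021 rad/s
X_C = 1/(ωC) = 108 Ω
Z = 1100 − j108 Ω
|Z| = √(1100² + 108²) = 1110 Ω
I = V/|Z| = 2.73 mA
V_C = I·|Z_C| = 0.00273 × 108 = 0.295 V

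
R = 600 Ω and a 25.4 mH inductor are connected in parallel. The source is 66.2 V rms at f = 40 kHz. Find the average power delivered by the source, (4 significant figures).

ω = 2πf = 251300 rad/s
X_L = ωL = 6384 Ω
Parallel: admittances add. Y = 1/R + 1/(jωL)
Y = (0.001667 − j0.0001566) S
|Y| = 0.001674 S → |Z| = 1/|Y| = 597.4 Ω, ∠Z = −∠Y = 5.369°
I = V/|Z| = 110.8 mA
P = VI cos φ = 66.2 × 0.1108 × cos(5.369°) = 7.304 W

7.304 W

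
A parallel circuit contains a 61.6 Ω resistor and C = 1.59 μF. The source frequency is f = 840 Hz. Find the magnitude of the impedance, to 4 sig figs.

54.72 Ω

ω = 2πf = 5278 rad/s
X_C = 1/(ωC) = 119.2 Ω
Parallel: admittances add. Y = 1/R + jωC
Y = (0.01623 + j0.008392) S
|Y| = 0.01827 S → |Z| = 1/|Y| = 54.72 Ω, ∠Z = −∠Y = -27.34°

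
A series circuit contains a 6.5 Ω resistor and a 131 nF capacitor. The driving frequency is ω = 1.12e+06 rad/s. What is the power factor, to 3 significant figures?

0.690

X_C = 1/(ωC) = 6.82 Ω
Z = 6.50 − j6.82 Ω
|Z| = √(6.50² + 6.82²) = 9.42 Ω
∠Z = arctan(-6.82/6.50) = -46.4°
cos φ = cos(-46.4°) = 0.690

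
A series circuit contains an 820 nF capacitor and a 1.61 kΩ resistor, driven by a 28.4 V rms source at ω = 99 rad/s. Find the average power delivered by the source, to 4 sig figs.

8.414 mW

X_C = 1/(ωC) = 12320 Ω
Z = 1610 − j12320 Ω
|Z| = √(1610² + 12320²) = 12420 Ω
∠Z = arctan(-12320/1610) = -82.55°
I = V/|Z| = 2.286 mA
P = VI cos φ = 28.4 × 0.002286 × cos(-82.55°) = 8.414 mW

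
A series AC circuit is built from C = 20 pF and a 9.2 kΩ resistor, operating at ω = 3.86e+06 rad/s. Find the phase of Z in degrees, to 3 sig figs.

-54.6°

X_C = 1/(ωC) = 13000 Ω
Z = 9200 − j13000 Ω
|Z| = √(9200² + 13000²) = 15900 Ω
∠Z = arctan(-13000/9200) = -54.6°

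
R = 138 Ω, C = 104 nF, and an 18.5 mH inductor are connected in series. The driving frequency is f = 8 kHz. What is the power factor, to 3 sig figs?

ω = 2πf = 50270 rad/s
X_L = ωL = 930 Ω
X_C = 1/(ωC) = 191 Ω
Net reactance X = X_L − X_C = 739 Ω
Z = 138 + j739 Ω
|Z| = √(138² + 739²) = 751 Ω
∠Z = arctan(739/138) = 79.4°
cos φ = cos(79.4°) = 0.184

0.184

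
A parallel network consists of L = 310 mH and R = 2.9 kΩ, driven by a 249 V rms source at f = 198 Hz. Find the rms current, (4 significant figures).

651.3 mA

ω = 2πf = 1244 rad/s
X_L = ωL = 385.7 Ω
Parallel: admittances add. Y = 1/R + 1/(jωL)
Y = (0.0003448 − j0.002593) S
|Y| = 0.002616 S → |Z| = 1/|Y| = 382.3 Ω, ∠Z = −∠Y = 82.42°
I = V/|Z| = 249/382.3 = 651.3 mA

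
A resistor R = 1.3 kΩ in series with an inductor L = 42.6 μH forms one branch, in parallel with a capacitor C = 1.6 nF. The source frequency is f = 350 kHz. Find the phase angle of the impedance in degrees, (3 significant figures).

-77.5°

ω = 2πf = 2.199e+06 rad/s
X_L = ωL = 93.7 Ω
X_C = 1/(ωC) = 284 Ω
Branch 1 (R+jX_L): Z₁ = 1300 + j93.7 Ω, |Z₁| = 1300 Ω
Branch 2 (−jX_C): Z₂ = −j284 Ω
Parallel: Z = Z₁Z₂/(Z₁+Z₂), |Z| = 282 Ω, ∠Z = -77.5°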